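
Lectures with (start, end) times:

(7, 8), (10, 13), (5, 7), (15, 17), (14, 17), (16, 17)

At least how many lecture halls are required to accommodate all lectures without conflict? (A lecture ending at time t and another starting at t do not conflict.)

3

The answer is the maximum number of intervals overlapping at any instant.
Events (time:±→running): 5:+→1 7:-→0 7:+→1 8:-→0 10:+→1 13:-→0 14:+→1 15:+→2 16:+→3 … peak 3.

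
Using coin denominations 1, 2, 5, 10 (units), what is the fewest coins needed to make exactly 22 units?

Use the largest denomination that fits, subtract, and repeat.
22 = 2×10 + 1×2
Total coins = 2 + 1 = 3

3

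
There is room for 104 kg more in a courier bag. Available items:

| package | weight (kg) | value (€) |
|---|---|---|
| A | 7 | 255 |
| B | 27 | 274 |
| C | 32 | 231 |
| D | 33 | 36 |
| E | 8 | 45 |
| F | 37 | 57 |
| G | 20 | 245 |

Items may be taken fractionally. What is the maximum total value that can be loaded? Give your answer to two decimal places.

Ratios (sorted): A 36.43, G 12.25, B 10.15, C 7.22, E 5.62, F 1.54, D 1.09
take A (7 @ 255); take G (20 @ 245); take B (27 @ 274); take C (32 @ 231); take E (8 @ 45); take 10/37 of F → 15.41. Capacity used 104/104.
Total value = 1065.41

1065.41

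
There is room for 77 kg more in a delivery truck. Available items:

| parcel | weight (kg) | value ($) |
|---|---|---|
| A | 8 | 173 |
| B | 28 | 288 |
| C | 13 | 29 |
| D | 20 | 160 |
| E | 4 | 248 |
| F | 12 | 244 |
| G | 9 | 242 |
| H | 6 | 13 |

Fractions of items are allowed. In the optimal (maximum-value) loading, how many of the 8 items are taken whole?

Order: E (248/4=62.00) > G (242/9=26.89) > A (173/8=21.62) > F (244/12=20.33) > B (288/28=10.29) > D (160/20=8.00) > C (29/13=2.23) > H (13/6=2.17)
Fill: take E (4 @ 248) → take G (9 @ 242) → take A (8 @ 173) → take F (12 @ 244) → take B (28 @ 288) → take 16/20 of D → 128.00; 77/77 used.
5 item(s) taken whole; one partial (take 16/20 of D).

5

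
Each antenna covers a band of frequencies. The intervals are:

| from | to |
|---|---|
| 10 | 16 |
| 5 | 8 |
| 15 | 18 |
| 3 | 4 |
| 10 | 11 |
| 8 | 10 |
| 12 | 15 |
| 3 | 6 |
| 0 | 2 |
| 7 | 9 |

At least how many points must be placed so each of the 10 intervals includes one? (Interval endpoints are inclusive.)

5

Process intervals by earliest right end; each time one isn't hit yet, stab at its right endpoint.
By right end: [0,2]  [3,4]  [3,6]  [5,8]  [7,9]  [8,10]  [10,11]  [12,15]  [10,16]  [15,18]
[0,2] uncovered → point at 2; [3,4] uncovered → point at 4; [5,8] uncovered → point at 8; [10,11] uncovered → point at 11; [12,15] uncovered → point at 15.
Points: 2, 4, 8, 11, 15 (5 total).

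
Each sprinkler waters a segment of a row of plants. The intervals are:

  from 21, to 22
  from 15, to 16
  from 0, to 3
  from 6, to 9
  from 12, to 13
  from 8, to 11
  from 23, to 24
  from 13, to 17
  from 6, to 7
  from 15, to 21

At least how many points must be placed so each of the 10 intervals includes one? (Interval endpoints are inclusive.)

7

By right end: [0,3]  [6,7]  [6,9]  [8,11]  [12,13]  [15,16]  [13,17]  [15,21]  [21,22]  [23,24]
[0,3] uncovered → point at 3; [6,7] uncovered → point at 7; [8,11] uncovered → point at 11; [12,13] uncovered → point at 13; [15,16] uncovered → point at 16; [21,22] uncovered → point at 22; [23,24] uncovered → point at 24.
Points: 3, 7, 11, 13, 16, 22, 24 (7 total).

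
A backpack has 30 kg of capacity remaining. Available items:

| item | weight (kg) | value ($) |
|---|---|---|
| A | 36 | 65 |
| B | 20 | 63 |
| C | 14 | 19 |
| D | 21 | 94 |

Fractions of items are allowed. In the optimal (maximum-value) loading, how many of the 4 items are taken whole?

Greedy by value/weight ratio, highest first.
Order: D (94/21=4.48) > B (63/20=3.15) > A (65/36=1.81) > C (19/14=1.36)
Fill: take D (21 @ 94) → take 9/20 of B → 28.35; 30/30 used.
1 item(s) taken whole; one partial (take 9/20 of B).

1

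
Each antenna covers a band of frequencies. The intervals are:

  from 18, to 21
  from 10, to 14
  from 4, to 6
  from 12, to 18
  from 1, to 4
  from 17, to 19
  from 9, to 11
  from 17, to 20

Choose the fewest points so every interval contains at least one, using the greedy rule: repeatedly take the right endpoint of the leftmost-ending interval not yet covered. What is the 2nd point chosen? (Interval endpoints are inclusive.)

11

Sort by right endpoint; whenever an interval is uncovered, place a point at its right end.
By right end: [1,4]  [4,6]  [9,11]  [10,14]  [12,18]  [17,19]  [17,20]  [18,21]
[1,4] uncovered → point at 4; [9,11] uncovered → point at 11; [12,18] uncovered → point at 18.
Points: 4, 11, 18 (3 total).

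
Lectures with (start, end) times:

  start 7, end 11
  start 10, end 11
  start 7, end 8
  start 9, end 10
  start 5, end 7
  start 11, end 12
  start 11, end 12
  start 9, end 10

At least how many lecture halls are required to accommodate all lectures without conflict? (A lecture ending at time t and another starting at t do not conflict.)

The answer is the maximum number of intervals overlapping at any instant.
Events (time:±→running): 5:+→1 7:-→0 7:+→1 7:+→2 8:-→1 9:+→2 9:+→3 … peak 3.

3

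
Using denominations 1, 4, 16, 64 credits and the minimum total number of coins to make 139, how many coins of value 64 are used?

Greedy: take as many of the largest coin as possible, then repeat with the remainder.
139 − 2×64→11 − 2×4→3 − 3×1→0
Count of 64: 2

2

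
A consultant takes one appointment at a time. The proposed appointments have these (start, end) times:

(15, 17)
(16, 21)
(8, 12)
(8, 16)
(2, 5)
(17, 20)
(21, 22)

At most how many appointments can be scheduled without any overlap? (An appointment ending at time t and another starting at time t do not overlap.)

Order by finish time; keep every interval that doesn't clash with the previous kept one.
Sorted by end: (2,5)  (8,12)  (8,16)  (15,17)  (17,20)  (16,21)  (21,22)
take (2,5); take (8,12); take (15,17); take (17,20); take (21,22).
Selected 5 appointments.

5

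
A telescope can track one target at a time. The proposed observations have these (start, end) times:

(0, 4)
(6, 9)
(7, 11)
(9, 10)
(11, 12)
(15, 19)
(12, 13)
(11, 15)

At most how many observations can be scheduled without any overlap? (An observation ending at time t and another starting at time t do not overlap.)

Greedy by earliest finish: after sorting by end time, pick each interval compatible with the last pick.
By end time: (0,4), (6,9), (9,10), (7,11), (11,12), (12,13), (11,15), (15,19).
Pick (0,4); next start ≥ 4 → (6,9); next start ≥ 9 → (9,10); next start ≥ 10 → (11,12); next start ≥ 12 → (12,13); next start ≥ 13 → (15,19).
Selected 6 observations.

6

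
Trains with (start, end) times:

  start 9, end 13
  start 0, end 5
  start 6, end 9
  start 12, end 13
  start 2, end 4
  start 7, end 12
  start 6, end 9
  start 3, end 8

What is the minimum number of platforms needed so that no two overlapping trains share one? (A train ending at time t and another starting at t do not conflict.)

4

Count concurrent intervals with a sweep; the peak is the room count.
Events (time:±→running): 0:+→1 2:+→2 3:+→3 4:-→2 5:-→1 6:+→2 6:+→3 7:+→4 … peak 4.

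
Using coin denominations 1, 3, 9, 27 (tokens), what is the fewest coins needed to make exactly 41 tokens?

Use the largest denomination that fits, subtract, and repeat.
41 = 1×27 + 1×9 + 1×3 + 2×1
Total coins = 1 + 1 + 1 + 2 = 5

5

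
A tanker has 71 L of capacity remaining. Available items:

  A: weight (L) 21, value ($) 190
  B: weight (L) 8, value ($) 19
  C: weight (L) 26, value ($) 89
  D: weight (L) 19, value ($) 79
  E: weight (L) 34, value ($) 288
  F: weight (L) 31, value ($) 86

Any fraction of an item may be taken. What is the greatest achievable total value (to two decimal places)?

Greedy by value/weight ratio, highest first.
Order: A (190/21=9.05) > E (288/34=8.47) > D (79/19=4.16) > C (89/26=3.42) > F (86/31=2.77) > B (19/8=2.38)
Fill: take A (21 @ 190) → take E (34 @ 288) → take 16/19 of D → 66.53; 71/71 used.
Total value = 544.53

544.53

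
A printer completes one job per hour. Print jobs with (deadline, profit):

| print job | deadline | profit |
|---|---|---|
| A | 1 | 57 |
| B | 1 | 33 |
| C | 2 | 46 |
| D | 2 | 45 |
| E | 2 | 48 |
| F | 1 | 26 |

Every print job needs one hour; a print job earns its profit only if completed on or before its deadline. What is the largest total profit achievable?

105

By profit: A(d1,57), E(d2,48), C(d2,46), D(d2,45), B(d1,33), F(d1,26)
A→slot 1; E→slot 2; C skipped; D skipped; B skipped; F skipped.
Profit = 57 + 48 = 105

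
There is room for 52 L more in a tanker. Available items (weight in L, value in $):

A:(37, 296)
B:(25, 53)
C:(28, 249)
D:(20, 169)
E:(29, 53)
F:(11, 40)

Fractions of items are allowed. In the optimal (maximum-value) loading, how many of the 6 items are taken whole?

2

Order: C (249/28=8.89) > D (169/20=8.45) > A (296/37=8.00) > F (40/11=3.64) > B (53/25=2.12) > E (53/29=1.83)
Fill: take C (28 @ 249) → take D (20 @ 169) → take 4/37 of A → 32.00; 52/52 used.
2 item(s) taken whole; one partial (take 4/37 of A).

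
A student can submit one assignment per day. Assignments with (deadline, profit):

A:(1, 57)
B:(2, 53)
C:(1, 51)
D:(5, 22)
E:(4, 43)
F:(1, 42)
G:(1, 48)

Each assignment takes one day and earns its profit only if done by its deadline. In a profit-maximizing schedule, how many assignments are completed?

4

Take jobs in profit order; each goes to the latest open slot no later than its deadline.
Profit order: A=57 B=53 C=51 G=48 E=43 F=42 D=22
Assign: A→slot 1, B→slot 2, C skipped, G skipped, E→slot 4, F skipped, D→slot 5.
Slots: [1:A] [2:B] [4:E] [5:D]
4 of 7 scheduled.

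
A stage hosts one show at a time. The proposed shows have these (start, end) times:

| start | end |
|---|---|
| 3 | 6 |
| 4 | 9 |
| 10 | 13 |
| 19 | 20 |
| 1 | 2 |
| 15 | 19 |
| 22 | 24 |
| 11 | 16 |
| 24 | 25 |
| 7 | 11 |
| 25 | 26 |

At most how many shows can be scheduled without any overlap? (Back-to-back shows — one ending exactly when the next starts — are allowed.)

8

Order by finish time; keep every interval that doesn't clash with the previous kept one.
By end time: (1,2), (3,6), (4,9), (7,11), (10,13), (11,16), (15,19), (19,20), (22,24), (24,25), (25,26).
Pick (1,2); next start ≥ 2 → (3,6); next start ≥ 6 → (7,11); next start ≥ 11 → (11,16); next start ≥ 16 → (19,20); next start ≥ 20 → (22,24); next start ≥ 24 → (24,25); next start ≥ 25 → (25,26).
Selected 8 shows.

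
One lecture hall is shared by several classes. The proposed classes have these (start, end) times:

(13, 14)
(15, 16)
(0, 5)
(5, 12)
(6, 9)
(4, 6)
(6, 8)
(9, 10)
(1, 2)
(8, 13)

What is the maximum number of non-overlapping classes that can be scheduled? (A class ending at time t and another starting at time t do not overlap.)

Greedy by earliest finish: after sorting by end time, pick each interval compatible with the last pick.
Sorted by end: (1,2)  (0,5)  (4,6)  (6,8)  (6,9)  (9,10)  (5,12)  (8,13)  (13,14)  (15,16)
take (1,2); take (4,6); take (6,8); take (9,10); skip (8,13); take (13,14); take (15,16).
Selected 6 classes.

6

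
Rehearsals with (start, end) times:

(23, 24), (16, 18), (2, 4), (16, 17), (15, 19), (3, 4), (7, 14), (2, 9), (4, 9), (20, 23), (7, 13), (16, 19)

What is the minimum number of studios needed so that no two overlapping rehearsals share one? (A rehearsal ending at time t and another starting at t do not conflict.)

4

The answer is the maximum number of intervals overlapping at any instant.
Events (time:±→running): 2:+→1 2:+→2 3:+→3 4:-→2 4:-→1 4:+→2 7:+→3 7:+→4 … peak 4.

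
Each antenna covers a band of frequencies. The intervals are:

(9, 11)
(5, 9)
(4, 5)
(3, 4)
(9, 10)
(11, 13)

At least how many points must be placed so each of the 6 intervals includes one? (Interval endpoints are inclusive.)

Process intervals by earliest right end; each time one isn't hit yet, stab at its right endpoint.
By right end: [3,4]  [4,5]  [5,9]  [9,10]  [9,11]  [11,13]
[3,4] uncovered → point at 4; [5,9] uncovered → point at 9; [11,13] uncovered → point at 13.
Points: 4, 9, 13 (3 total).

3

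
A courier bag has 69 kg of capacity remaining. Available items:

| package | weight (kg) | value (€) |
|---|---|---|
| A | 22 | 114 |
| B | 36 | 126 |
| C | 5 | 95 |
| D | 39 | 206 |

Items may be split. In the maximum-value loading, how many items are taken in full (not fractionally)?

3

Ratios (sorted): C 19.00, D 5.28, A 5.18, B 3.50
take C (5 @ 95); take D (39 @ 206); take A (22 @ 114); take 3/36 of B → 10.50. Capacity used 69/69.
3 item(s) taken whole; one partial (take 3/36 of B).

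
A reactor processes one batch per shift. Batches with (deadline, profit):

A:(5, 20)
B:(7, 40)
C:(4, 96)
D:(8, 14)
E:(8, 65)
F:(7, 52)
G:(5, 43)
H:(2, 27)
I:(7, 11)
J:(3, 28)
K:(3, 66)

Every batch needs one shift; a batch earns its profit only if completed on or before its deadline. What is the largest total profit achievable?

Sort by profit descending; place each in the latest free slot ≤ its deadline.
By profit: C(d4,96), K(d3,66), E(d8,65), F(d7,52), G(d5,43), B(d7,40), J(d3,28), H(d2,27), A(d5,20), D(d8,14), I(d7,11)
C→slot 4; K→slot 3; E→slot 8; F→slot 7; G→slot 5; B→slot 6; J→slot 2; H→slot 1; A skipped; D skipped; I skipped.
Profit = 27 + 28 + 66 + 96 + 43 + 40 + 52 + 65 = 417

417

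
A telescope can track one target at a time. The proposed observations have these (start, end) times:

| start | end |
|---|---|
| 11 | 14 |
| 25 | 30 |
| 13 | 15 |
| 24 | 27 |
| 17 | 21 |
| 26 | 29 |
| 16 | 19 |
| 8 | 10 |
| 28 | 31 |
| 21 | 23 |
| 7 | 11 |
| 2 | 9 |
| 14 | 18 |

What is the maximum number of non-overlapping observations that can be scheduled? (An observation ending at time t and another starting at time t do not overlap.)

Sorted by end: (2,9)  (8,10)  (7,11)  (11,14)  (13,15)  (14,18)  (16,19)  (17,21)  (21,23)  (24,27)  (26,29)  (25,30)  (28,31)
take (2,9); skip (8,10); take (11,14); take (14,18); take (21,23); take (24,27); skip (26,29); skip (25,30); take (28,31).
Selected 6 observations.

6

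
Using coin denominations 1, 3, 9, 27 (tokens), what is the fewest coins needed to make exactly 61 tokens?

5

Greedy: take as many of the largest coin as possible, then repeat with the remainder.
61 − 2×27→7 − 2×3→1 − 1×1→0
Total coins = 2 + 2 + 1 = 5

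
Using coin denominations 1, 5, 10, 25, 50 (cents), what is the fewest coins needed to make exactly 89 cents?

Greedy: take as many of the largest coin as possible, then repeat with the remainder.
89 = 1×50 + 1×25 + 1×10 + 4×1
Total coins = 1 + 1 + 1 + 4 = 7

7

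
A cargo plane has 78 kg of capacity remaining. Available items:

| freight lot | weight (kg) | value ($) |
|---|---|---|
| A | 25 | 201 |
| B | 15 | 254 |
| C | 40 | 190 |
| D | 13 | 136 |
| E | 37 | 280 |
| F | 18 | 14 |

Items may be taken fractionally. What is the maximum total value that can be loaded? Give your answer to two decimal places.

780.19

Ratios (sorted): B 16.93, D 10.46, A 8.04, E 7.57, C 4.75, F 0.78
take B (15 @ 254); take D (13 @ 136); take A (25 @ 201); take 25/37 of E → 189.19. Capacity used 78/78.
Total value = 780.19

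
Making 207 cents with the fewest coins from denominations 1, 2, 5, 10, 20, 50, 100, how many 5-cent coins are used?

1

Use the largest denomination that fits, subtract, and repeat.
207 − 2×100→7 − 1×5→2 − 1×2→0
Count of 5: 1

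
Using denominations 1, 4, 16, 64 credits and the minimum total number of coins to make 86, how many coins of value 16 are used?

86 = 1×64 + 1×16 + 1×4 + 2×1
Count of 16: 1

1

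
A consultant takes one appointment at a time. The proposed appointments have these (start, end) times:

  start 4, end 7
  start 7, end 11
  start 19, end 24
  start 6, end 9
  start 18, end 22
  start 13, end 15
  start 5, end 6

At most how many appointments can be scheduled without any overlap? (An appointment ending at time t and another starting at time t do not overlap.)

4

By end time: (5,6), (4,7), (6,9), (7,11), (13,15), (18,22), (19,24).
Pick (5,6); next start ≥ 6 → (6,9); next start ≥ 9 → (13,15); next start ≥ 15 → (18,22).
Selected 4 appointments.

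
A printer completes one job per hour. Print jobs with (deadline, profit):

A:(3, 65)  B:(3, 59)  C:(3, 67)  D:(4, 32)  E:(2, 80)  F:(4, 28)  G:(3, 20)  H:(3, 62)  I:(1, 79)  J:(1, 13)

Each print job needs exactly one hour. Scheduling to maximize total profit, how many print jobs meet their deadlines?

Take jobs in profit order; each goes to the latest open slot no later than its deadline.
By profit: E(d2,80), I(d1,79), C(d3,67), A(d3,65), H(d3,62), B(d3,59), D(d4,32), F(d4,28), G(d3,20), J(d1,13)
E→slot 2; I→slot 1; C→slot 3; A skipped; H skipped; B skipped; D→slot 4; F skipped; G skipped; J skipped.
4 of 10 scheduled.

4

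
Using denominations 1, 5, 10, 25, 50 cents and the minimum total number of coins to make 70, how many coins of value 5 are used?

70 = 1×50 + 2×10
Count of 5: 0

0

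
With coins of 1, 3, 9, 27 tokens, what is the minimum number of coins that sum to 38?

38 − 1×27→11 − 1×9→2 − 2×1→0
Total coins = 1 + 1 + 2 = 4

4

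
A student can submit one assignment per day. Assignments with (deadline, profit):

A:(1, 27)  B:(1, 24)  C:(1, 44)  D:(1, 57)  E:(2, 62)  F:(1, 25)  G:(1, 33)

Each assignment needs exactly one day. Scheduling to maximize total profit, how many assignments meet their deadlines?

2

Sort by profit descending; place each in the latest free slot ≤ its deadline.
Profit order: E=62 D=57 C=44 G=33 A=27 F=25 B=24
Assign: E→slot 2, D→slot 1, C skipped, G skipped, A skipped, F skipped, B skipped.
Slots: [1:D] [2:E]
2 of 7 scheduled.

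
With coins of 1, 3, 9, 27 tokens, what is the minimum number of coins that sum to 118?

6

Use the largest denomination that fits, subtract, and repeat.
118 = 4×27 + 1×9 + 1×1
Total coins = 4 + 1 + 1 = 6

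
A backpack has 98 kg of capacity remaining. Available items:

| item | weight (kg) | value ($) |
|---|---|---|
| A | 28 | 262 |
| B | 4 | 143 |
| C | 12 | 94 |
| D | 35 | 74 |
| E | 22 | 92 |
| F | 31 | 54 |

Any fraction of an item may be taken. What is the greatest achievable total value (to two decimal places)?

658.66

Ratios (sorted): B 35.75, A 9.36, C 7.83, E 4.18, D 2.11, F 1.74
take B (4 @ 143); take A (28 @ 262); take C (12 @ 94); take E (22 @ 92); take 32/35 of D → 67.66. Capacity used 98/98.
Total value = 658.66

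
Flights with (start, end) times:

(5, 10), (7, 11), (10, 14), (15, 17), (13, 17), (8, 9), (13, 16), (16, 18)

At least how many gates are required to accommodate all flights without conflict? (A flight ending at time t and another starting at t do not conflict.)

The answer is the maximum number of intervals overlapping at any instant.
starts: [5, 7, 8, 10, 13, 13, 15, 16]
ends:   [9, 10, 11, 14, 16, 17, 17, 18]
s5→1 s7→2 s8→3  — peak 3.

3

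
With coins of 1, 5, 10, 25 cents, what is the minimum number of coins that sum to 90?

Use the largest denomination that fits, subtract, and repeat.
90 − 3×25→15 − 1×10→5 − 1×5→0
Total coins = 3 + 1 + 1 = 5

5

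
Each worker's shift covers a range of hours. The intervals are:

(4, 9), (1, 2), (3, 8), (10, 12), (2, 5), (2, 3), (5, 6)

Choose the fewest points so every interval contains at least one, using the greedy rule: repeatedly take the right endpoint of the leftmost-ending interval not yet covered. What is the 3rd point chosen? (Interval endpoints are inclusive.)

12

Sort by right endpoint; whenever an interval is uncovered, place a point at its right end.
By right end: [1,2]  [2,3]  [2,5]  [5,6]  [3,8]  [4,9]  [10,12]
[1,2] uncovered → point at 2; [5,6] uncovered → point at 6; [10,12] uncovered → point at 12.
Points: 2, 6, 12 (3 total).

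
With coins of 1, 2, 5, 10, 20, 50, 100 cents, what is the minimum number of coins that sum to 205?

205 − 2×100→5 − 1×5→0
Total coins = 2 + 1 = 3

3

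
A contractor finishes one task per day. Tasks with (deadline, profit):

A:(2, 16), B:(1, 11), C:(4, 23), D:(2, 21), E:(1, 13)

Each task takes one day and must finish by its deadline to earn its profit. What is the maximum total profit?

60

Take jobs in profit order; each goes to the latest open slot no later than its deadline.
By profit: C(d4,23), D(d2,21), A(d2,16), E(d1,13), B(d1,11)
C→slot 4; D→slot 2; A→slot 1; E skipped; B skipped.
Profit = 16 + 21 + 23 = 60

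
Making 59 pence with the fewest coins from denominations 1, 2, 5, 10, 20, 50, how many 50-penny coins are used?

Use the largest denomination that fits, subtract, and repeat.
59 − 1×50→9 − 1×5→4 − 2×2→0
Count of 50: 1

1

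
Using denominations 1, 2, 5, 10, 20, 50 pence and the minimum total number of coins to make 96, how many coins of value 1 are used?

96 − 1×50→46 − 2×20→6 − 1×5→1 − 1×1→0
Count of 1: 1

1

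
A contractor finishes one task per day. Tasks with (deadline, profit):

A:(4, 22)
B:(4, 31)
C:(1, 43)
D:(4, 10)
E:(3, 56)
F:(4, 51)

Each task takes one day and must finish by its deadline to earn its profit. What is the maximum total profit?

Profit order: E=56 F=51 C=43 B=31 A=22 D=10
Assign: E→slot 3, F→slot 4, C→slot 1, B→slot 2, A skipped, D skipped.
Slots: [1:C] [2:B] [3:E] [4:F]
Profit = 43 + 31 + 56 + 51 = 181

181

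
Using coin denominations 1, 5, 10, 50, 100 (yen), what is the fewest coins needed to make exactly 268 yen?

8

Use the largest denomination that fits, subtract, and repeat.
268 = 2×100 + 1×50 + 1×10 + 1×5 + 3×1
Total coins = 2 + 1 + 1 + 1 + 3 = 8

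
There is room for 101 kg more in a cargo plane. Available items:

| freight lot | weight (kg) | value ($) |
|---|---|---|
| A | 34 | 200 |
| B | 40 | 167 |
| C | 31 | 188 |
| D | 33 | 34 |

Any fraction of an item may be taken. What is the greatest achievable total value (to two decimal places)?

Greedy by value/weight ratio, highest first.
Ratios (sorted): C 6.06, A 5.88, B 4.17, D 1.03
take C (31 @ 188); take A (34 @ 200); take 36/40 of B → 150.30. Capacity used 101/101.
Total value = 538.30

538.30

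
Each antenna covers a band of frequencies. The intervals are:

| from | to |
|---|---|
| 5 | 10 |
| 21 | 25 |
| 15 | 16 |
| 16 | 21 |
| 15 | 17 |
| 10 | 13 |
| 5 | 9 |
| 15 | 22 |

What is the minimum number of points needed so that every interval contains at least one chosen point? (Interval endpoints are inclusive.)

4

Sorted: [5,9] [5,10] [10,13] [15,16] [15,17] [16,21] [15,22] [21,25]
{[5,9],[5,10]} hit by 9; {[10,13]} hit by 13; {[15,16],[15,17],[16,21],[15,22]} hit by 16; {[21,25]} hit by 25.
Points: 9, 13, 16, 25 (4 total).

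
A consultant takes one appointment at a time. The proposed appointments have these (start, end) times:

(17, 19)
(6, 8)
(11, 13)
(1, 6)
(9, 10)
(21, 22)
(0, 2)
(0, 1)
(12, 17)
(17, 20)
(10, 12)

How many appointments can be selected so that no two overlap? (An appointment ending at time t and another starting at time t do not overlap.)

Sorted by end: (0,1)  (0,2)  (1,6)  (6,8)  (9,10)  (10,12)  (11,13)  (12,17)  (17,19)  (17,20)  (21,22)
take (0,1); take (1,6); take (6,8); take (9,10); take (10,12); take (12,17); take (17,19); take (21,22).
Selected 8 appointments.

8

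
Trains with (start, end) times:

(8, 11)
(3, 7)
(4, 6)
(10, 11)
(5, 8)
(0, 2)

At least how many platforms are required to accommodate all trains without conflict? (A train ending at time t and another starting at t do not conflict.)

The answer is the maximum number of intervals overlapping at any instant.
Events (time:±→running): 0:+→1 2:-→0 3:+→1 4:+→2 5:+→3 … peak 3.

3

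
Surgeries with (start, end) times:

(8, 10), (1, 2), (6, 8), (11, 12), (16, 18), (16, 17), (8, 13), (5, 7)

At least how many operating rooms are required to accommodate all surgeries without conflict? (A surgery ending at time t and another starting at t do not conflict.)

Count concurrent intervals with a sweep; the peak is the room count.
starts: [1, 5, 6, 8, 8, 11, 16, 16]
ends:   [2, 7, 8, 10, 12, 13, 17, 18]
s1→1 e2→0 s5→1 s6→2  — peak 2.

2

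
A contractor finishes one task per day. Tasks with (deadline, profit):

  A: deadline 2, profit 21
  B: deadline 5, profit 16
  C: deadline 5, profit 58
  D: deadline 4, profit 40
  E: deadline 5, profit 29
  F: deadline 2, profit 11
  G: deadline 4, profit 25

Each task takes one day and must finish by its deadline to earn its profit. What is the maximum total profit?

173

Take jobs in profit order; each goes to the latest open slot no later than its deadline.
By profit: C(d5,58), D(d4,40), E(d5,29), G(d4,25), A(d2,21), B(d5,16), F(d2,11)
C→slot 5; D→slot 4; E→slot 3; G→slot 2; A→slot 1; B skipped; F skipped.
Profit = 21 + 25 + 29 + 40 + 58 = 173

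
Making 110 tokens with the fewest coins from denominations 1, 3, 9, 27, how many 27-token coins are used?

4

Greedy: take as many of the largest coin as possible, then repeat with the remainder.
110 − 4×27→2 − 2×1→0
Count of 27: 4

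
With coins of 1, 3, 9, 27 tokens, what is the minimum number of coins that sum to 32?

4

Use the largest denomination that fits, subtract, and repeat.
32 − 1×27→5 − 1×3→2 − 2×1→0
Total coins = 1 + 1 + 2 = 4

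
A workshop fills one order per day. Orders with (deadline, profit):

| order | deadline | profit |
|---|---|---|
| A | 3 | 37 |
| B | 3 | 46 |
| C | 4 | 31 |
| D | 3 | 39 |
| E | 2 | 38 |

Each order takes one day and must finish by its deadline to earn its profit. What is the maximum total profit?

Sort by profit descending; place each in the latest free slot ≤ its deadline.
By profit: B(d3,46), D(d3,39), E(d2,38), A(d3,37), C(d4,31)
B→slot 3; D→slot 2; E→slot 1; A skipped; C→slot 4.
Profit = 38 + 39 + 46 + 31 = 154

154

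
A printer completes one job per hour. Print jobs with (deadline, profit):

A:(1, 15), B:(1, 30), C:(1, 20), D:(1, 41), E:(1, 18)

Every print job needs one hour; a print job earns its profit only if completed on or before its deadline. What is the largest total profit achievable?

41

Profit order: D=41 B=30 C=20 E=18 A=15
Assign: D→slot 1, B skipped, C skipped, E skipped, A skipped.
Slots: [1:D]
Profit = 41 = 41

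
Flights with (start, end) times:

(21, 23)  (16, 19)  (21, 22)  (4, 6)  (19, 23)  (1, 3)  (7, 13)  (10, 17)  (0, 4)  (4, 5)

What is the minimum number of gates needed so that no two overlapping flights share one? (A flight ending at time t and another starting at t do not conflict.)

3

Count concurrent intervals with a sweep; the peak is the room count.
Events (time:±→running): 0:+→1 1:+→2 3:-→1 4:-→0 4:+→1 4:+→2 5:-→1 6:-→0 7:+→1 10:+→2 13:-→1 16:+→2 17:-→1 19:-→0 19:+→1 21:+→2 21:+→3 … peak 3.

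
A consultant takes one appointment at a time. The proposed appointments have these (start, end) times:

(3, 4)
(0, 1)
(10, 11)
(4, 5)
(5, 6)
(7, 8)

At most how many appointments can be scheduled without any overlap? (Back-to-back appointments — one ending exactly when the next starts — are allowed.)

6

Order by finish time; keep every interval that doesn't clash with the previous kept one.
Sorted by end: (0,1)  (3,4)  (4,5)  (5,6)  (7,8)  (10,11)
take (0,1); take (3,4); take (4,5); take (5,6); take (7,8); take (10,11).
Selected 6 appointments.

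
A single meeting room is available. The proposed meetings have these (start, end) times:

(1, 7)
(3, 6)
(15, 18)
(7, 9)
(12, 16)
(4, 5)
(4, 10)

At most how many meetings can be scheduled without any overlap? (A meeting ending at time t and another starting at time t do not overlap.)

3

Order by finish time; keep every interval that doesn't clash with the previous kept one.
Sorted by end: (4,5)  (3,6)  (1,7)  (7,9)  (4,10)  (12,16)  (15,18)
take (4,5); take (7,9); skip (4,10); take (12,16).
Selected 3 meetings.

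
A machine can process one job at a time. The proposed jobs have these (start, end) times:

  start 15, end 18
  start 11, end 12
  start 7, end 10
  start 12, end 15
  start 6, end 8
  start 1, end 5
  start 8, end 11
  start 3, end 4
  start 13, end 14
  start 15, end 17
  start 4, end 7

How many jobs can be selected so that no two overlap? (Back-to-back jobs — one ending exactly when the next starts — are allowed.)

By end time: (3,4), (1,5), (4,7), (6,8), (7,10), (8,11), (11,12), (13,14), (12,15), (15,17), (15,18).
Pick (3,4); next start ≥ 4 → (4,7); next start ≥ 7 → (7,10); next start ≥ 10 → (11,12); next start ≥ 12 → (13,14); next start ≥ 14 → (15,17).
Selected 6 jobs.

6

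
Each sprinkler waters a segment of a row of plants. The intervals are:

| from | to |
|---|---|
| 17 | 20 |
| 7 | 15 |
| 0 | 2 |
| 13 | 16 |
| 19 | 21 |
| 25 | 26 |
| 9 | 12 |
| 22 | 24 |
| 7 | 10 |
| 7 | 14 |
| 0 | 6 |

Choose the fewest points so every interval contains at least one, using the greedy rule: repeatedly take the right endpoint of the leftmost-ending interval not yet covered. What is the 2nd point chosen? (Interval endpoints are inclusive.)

Sorted: [0,2] [0,6] [7,10] [9,12] [7,14] [7,15] [13,16] [17,20] [19,21] [22,24] [25,26]
{[0,2],[0,6]} hit by 2; {[7,10],[9,12],[7,14],[7,15]} hit by 10; {[13,16]} hit by 16; {[17,20],[19,21]} hit by 20; {[22,24]} hit by 24; {[25,26]} hit by 26.
Points: 2, 10, 16, 20, 24, 26 (6 total).

10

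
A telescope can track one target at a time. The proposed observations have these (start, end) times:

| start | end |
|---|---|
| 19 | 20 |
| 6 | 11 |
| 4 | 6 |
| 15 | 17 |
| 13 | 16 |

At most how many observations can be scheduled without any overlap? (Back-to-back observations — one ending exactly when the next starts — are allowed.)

4

By end time: (4,6), (6,11), (13,16), (15,17), (19,20).
Pick (4,6); next start ≥ 6 → (6,11); next start ≥ 11 → (13,16); next start ≥ 16 → (19,20).
Selected 4 observations.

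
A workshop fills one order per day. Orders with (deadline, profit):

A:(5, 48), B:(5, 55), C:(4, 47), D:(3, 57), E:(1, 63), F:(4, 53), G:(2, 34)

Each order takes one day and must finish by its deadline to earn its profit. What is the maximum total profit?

276

Take jobs in profit order; each goes to the latest open slot no later than its deadline.
By profit: E(d1,63), D(d3,57), B(d5,55), F(d4,53), A(d5,48), C(d4,47), G(d2,34)
E→slot 1; D→slot 3; B→slot 5; F→slot 4; A→slot 2; C skipped; G skipped.
Profit = 63 + 48 + 57 + 53 + 55 = 276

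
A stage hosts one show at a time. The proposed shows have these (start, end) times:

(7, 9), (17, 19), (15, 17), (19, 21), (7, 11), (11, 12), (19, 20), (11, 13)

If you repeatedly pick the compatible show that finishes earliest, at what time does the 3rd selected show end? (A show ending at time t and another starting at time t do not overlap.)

Sort by end time and greedily take each interval whose start is ≥ the last chosen end.
By end time: (7,9), (7,11), (11,12), (11,13), (15,17), (17,19), (19,20), (19,21).
Pick (7,9); next start ≥ 9 → (11,12); next start ≥ 12 → (15,17); next start ≥ 17 → (17,19); next start ≥ 19 → (19,20).
Selected: (7,9) (11,12) (15,17) (17,19) (19,20)

17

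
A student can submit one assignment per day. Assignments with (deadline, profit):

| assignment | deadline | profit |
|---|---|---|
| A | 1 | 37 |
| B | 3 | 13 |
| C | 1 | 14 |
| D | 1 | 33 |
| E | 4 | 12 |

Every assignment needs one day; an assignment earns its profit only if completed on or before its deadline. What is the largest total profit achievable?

Take jobs in profit order; each goes to the latest open slot no later than its deadline.
Profit order: A=37 D=33 C=14 B=13 E=12
Assign: A→slot 1, D skipped, C skipped, B→slot 3, E→slot 4.
Slots: [1:A] [3:B] [4:E]
Profit = 37 + 13 + 12 = 62

62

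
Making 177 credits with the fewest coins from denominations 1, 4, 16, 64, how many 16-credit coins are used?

3

Greedy: take as many of the largest coin as possible, then repeat with the remainder.
177 = 2×64 + 3×16 + 1×1
Count of 16: 3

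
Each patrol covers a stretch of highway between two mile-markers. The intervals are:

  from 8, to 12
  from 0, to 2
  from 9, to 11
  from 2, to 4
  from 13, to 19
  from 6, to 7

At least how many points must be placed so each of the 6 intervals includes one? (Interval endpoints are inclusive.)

Sort by right endpoint; whenever an interval is uncovered, place a point at its right end.
Sorted: [0,2] [2,4] [6,7] [9,11] [8,12] [13,19]
{[0,2],[2,4]} hit by 2; {[6,7]} hit by 7; {[9,11],[8,12]} hit by 11; {[13,19]} hit by 19.
Points: 2, 7, 11, 19 (4 total).

4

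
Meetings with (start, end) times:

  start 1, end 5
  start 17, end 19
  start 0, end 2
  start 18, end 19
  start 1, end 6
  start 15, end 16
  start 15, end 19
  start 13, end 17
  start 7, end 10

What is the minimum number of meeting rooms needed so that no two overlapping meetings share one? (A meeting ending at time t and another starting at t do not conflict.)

3

Count concurrent intervals with a sweep; the peak is the room count.
starts: [0, 1, 1, 7, 13, 15, 15, 17, 18]
ends:   [2, 5, 6, 10, 16, 17, 19, 19, 19]
s0→1 s1→2 s1→3  — peak 3.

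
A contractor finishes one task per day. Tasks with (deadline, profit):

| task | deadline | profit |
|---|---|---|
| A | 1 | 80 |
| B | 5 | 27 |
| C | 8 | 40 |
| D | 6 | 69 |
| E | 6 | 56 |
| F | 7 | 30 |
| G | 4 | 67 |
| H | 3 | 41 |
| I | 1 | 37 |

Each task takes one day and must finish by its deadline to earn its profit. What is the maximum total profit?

Sort by profit descending; place each in the latest free slot ≤ its deadline.
Profit order: A=80 D=69 G=67 E=56 H=41 C=40 I=37 F=30 B=27
Assign: A→slot 1, D→slot 6, G→slot 4, E→slot 5, H→slot 3, C→slot 8, I skipped, F→slot 7, B→slot 2.
Slots: [1:A] [2:B] [3:H] [4:G] [5:E] [6:D] [7:F] [8:C]
Profit = 80 + 27 + 41 + 67 + 56 + 69 + 30 + 40 = 410

410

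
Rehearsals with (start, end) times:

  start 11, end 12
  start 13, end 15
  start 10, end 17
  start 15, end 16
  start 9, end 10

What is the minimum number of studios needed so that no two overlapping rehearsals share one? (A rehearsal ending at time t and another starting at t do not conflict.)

2

Events (time:±→running): 9:+→1 10:-→0 10:+→1 11:+→2 … peak 2.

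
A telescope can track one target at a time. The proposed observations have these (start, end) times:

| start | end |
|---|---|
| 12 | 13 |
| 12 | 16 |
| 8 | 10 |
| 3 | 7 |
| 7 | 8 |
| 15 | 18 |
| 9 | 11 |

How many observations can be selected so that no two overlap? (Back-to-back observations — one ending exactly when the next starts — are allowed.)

5

Sorted by end: (3,7)  (7,8)  (8,10)  (9,11)  (12,13)  (12,16)  (15,18)
take (3,7); take (7,8); take (8,10); skip (9,11); take (12,13); take (15,18).
Selected 5 observations.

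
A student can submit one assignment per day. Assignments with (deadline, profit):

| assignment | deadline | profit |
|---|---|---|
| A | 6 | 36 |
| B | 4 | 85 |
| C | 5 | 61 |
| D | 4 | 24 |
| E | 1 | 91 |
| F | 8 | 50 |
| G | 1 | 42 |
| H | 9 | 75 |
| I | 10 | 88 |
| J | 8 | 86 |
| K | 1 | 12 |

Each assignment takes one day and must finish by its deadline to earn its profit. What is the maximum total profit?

596

By profit: E(d1,91), I(d10,88), J(d8,86), B(d4,85), H(d9,75), C(d5,61), F(d8,50), G(d1,42), A(d6,36), D(d4,24), K(d1,12)
E→slot 1; I→slot 10; J→slot 8; B→slot 4; H→slot 9; C→slot 5; F→slot 7; G skipped; A→slot 6; D→slot 3; K skipped.
Profit = 91 + 24 + 85 + 61 + 36 + 50 + 86 + 75 + 88 = 596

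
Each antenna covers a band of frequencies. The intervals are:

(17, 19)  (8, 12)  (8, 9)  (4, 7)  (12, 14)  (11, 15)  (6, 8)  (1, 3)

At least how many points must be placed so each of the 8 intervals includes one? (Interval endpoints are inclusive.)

Sort by right endpoint; whenever an interval is uncovered, place a point at its right end.
Sorted: [1,3] [4,7] [6,8] [8,9] [8,12] [12,14] [11,15] [17,19]
{[1,3]} hit by 3; {[4,7],[6,8]} hit by 7; {[8,9],[8,12]} hit by 9; {[12,14],[11,15]} hit by 14; {[17,19]} hit by 19.
Points: 3, 7, 9, 14, 19 (5 total).

5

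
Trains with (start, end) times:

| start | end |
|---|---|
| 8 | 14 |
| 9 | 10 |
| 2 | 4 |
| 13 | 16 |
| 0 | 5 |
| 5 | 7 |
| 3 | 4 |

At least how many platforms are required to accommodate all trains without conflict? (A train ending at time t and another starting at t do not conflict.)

The answer is the maximum number of intervals overlapping at any instant.
starts: [0, 2, 3, 5, 8, 9, 13]
ends:   [4, 4, 5, 7, 10, 14, 16]
s0→1 s2→2 s3→3  — peak 3.

3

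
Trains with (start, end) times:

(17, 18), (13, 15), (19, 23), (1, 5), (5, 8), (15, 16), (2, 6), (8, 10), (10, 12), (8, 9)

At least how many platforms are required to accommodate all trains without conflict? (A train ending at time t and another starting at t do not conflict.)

2

starts: [1, 2, 5, 8, 8, 10, 13, 15, 17, 19]
ends:   [5, 6, 8, 9, 10, 12, 15, 16, 18, 23]
s1→1 s2→2  — peak 2.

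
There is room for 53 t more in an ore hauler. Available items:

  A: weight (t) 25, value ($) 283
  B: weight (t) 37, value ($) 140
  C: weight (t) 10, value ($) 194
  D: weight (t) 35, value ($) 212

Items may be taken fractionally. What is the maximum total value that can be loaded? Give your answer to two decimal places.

Ratios (sorted): C 19.40, A 11.32, D 6.06, B 3.78
take C (10 @ 194); take A (25 @ 283); take 18/35 of D → 109.03. Capacity used 53/53.
Total value = 586.03

586.03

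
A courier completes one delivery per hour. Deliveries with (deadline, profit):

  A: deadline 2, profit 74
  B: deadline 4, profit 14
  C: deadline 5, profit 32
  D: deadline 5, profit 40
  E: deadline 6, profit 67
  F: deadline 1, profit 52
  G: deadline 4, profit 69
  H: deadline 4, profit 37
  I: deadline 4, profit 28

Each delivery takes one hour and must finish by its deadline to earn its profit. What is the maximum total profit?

339

Take jobs in profit order; each goes to the latest open slot no later than its deadline.
Profit order: A=74 G=69 E=67 F=52 D=40 H=37 C=32 I=28 B=14
Assign: A→slot 2, G→slot 4, E→slot 6, F→slot 1, D→slot 5, H→slot 3, C skipped, I skipped, B skipped.
Slots: [1:F] [2:A] [3:H] [4:G] [5:D] [6:E]
Profit = 52 + 74 + 37 + 69 + 40 + 67 = 339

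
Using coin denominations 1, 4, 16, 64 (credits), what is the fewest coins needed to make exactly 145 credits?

4

Use the largest denomination that fits, subtract, and repeat.
145 − 2×64→17 − 1×16→1 − 1×1→0
Total coins = 2 + 1 + 1 = 4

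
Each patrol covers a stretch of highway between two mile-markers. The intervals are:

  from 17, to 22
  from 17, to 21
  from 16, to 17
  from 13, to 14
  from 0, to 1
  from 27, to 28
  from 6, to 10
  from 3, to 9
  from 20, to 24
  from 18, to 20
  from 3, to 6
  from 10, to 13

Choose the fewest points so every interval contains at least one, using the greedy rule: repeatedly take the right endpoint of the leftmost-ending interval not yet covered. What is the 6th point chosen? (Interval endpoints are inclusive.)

28

By right end: [0,1]  [3,6]  [3,9]  [6,10]  [10,13]  [13,14]  [16,17]  [18,20]  [17,21]  [17,22]  [20,24]  [27,28]
[0,1] uncovered → point at 1; [3,6] uncovered → point at 6; [10,13] uncovered → point at 13; [16,17] uncovered → point at 17; [18,20] uncovered → point at 20; [27,28] uncovered → point at 28.
Points: 1, 6, 13, 17, 20, 28 (6 total).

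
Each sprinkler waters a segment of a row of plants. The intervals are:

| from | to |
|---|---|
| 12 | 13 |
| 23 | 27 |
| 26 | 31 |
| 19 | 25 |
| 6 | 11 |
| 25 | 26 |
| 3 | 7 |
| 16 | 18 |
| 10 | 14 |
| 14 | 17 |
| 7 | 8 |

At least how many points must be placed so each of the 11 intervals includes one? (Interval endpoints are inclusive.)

Process intervals by earliest right end; each time one isn't hit yet, stab at its right endpoint.
Sorted: [3,7] [7,8] [6,11] [12,13] [10,14] [14,17] [16,18] [19,25] [25,26] [23,27] [26,31]
{[3,7],[7,8],[6,11]} hit by 7; {[12,13],[10,14]} hit by 13; {[14,17],[16,18]} hit by 17; {[19,25],[25,26],[23,27]} hit by 25; {[26,31]} hit by 31.
Points: 7, 13, 17, 25, 31 (5 total).

5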